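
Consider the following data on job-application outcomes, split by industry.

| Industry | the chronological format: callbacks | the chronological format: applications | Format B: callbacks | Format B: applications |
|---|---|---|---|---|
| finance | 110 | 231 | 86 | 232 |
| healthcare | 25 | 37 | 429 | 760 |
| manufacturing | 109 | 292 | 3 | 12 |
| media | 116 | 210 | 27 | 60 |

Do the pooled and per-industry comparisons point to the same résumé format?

No

Finance: the chronological format 110/231 = 47.6%, Format B 86/232 = 37.1% → the chronological format
Healthcare: the chronological format 25/37 = 67.6%, Format B 429/760 = 56.4% → the chronological format
Manufacturing: the chronological format 109/292 = 37.3%, Format B 3/12 = 25.0% → the chronological format
Media: the chronological format 116/210 = 55.2%, Format B 27/60 = 45.0% → the chronological format
Overall: the chronological format 360/770 = 46.8%, Format B 545/1064 = 51.2% → Format B
The chronological format wins each industry group but Format B wins overall — the comparison reverses. The chronological format's applications skew toward manufacturing, which has a lower base rate.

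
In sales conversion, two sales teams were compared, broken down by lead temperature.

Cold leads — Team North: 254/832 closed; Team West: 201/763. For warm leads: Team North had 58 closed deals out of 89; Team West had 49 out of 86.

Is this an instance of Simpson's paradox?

No

Cold: Team North 254/832 = 30.5%, Team West 201/763 = 26.3% → Team North
Warm: Team North 58/89 = 65.2%, Team West 49/86 = 57.0% → Team North
Overall: Team North 312/921 = 33.9%, Team West 250/849 = 29.4% → Team North
Team North wins overall and in every lead group — no reversal.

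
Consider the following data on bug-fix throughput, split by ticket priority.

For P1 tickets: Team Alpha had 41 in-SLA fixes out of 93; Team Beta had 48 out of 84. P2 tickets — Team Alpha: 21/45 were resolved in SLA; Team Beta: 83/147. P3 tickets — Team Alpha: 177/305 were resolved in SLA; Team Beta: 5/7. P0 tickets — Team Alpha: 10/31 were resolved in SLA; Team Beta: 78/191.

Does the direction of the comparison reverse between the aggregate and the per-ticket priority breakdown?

P1: Team Alpha 41/93 = 44.1%, Team Beta 48/84 = 57.1% → Team Beta
P2: Team Alpha 21/45 = 46.7%, Team Beta 83/147 = 56.5% → Team Beta
P3: Team Alpha 177/305 = 58.0%, Team Beta 5/7 = 71.4% → Team Beta
P0: Team Alpha 10/31 = 32.3%, Team Beta 78/191 = 40.8% → Team Beta
Overall: Team Alpha 249/474 = 52.5%, Team Beta 214/429 = 49.9% → Team Alpha
Team Beta wins each ticket group but Team Alpha wins overall — the comparison reverses. Team Beta's tickets skew toward P0, which has a lower base rate.

Yes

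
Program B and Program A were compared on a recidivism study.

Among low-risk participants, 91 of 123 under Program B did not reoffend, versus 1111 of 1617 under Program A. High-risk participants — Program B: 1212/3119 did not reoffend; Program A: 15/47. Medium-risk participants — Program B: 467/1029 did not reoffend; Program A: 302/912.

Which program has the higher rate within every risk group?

Low-risk: Program B 91/123 = 74.0%, Program A 1111/1617 = 68.7% → Program B
High-risk: Program B 1212/3119 = 38.9%, Program A 15/47 = 31.9% → Program B
Medium-risk: Program B 467/1029 = 45.4%, Program A 302/912 = 33.1% → Program B
Program B has the higher rate in all 3 groups.

Program B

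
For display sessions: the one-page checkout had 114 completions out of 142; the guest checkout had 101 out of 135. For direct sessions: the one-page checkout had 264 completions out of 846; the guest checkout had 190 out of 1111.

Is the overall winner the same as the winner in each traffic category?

Display: the one-page checkout 114/142 = 80.3%, the guest checkout 101/135 = 74.8% → the one-page checkout
Direct: the one-page checkout 264/846 = 31.2%, the guest checkout 190/1111 = 17.1% → the one-page checkout
Overall: the one-page checkout 378/988 = 38.3%, the guest checkout 291/1246 = 23.4% → the one-page checkout
The one-page checkout wins overall and in every traffic group — no reversal.

Yes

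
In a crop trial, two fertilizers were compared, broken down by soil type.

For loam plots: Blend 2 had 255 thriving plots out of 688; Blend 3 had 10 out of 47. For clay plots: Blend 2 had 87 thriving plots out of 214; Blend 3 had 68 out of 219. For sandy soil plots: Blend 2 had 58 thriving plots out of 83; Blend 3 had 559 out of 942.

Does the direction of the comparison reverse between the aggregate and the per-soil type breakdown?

Yes

Loam: Blend 2 255/688 = 37.1%, Blend 3 10/47 = 21.3% → Blend 2
Clay: Blend 2 87/214 = 40.7%, Blend 3 68/219 = 31.1% → Blend 2
Sandy soil: Blend 2 58/83 = 69.9%, Blend 3 559/942 = 59.3% → Blend 2
Overall: Blend 2 400/985 = 40.6%, Blend 3 637/1208 = 52.7% → Blend 3
Blend 2 wins each soil group but Blend 3 wins overall — the comparison reverses. Blend 2's plots skew toward loam, which has a lower base rate.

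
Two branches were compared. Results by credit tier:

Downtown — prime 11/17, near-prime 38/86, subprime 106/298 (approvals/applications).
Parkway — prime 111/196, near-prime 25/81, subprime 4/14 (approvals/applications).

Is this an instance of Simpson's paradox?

Prime: Downtown 11/17 = 64.7%, Parkway 111/196 = 56.6% → Downtown
Near-prime: Downtown 38/86 = 44.2%, Parkway 25/81 = 30.9% → Downtown
Subprime: Downtown 106/298 = 35.6%, Parkway 4/14 = 28.6% → Downtown
Overall: Downtown 155/401 = 38.7%, Parkway 140/291 = 48.1% → Parkway
Downtown wins each credit group but Parkway wins overall — the comparison reverses. Downtown's applications skew toward subprime, which has a lower base rate.

Yes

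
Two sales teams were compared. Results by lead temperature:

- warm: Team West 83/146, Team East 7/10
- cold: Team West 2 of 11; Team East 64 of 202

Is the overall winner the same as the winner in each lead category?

Warm: Team West 83/146 = 56.8%, Team East 7/10 = 70.0% → Team East
Cold: Team West 2/11 = 18.2%, Team East 64/202 = 31.7% → Team East
Overall: Team West 85/157 = 54.1%, Team East 71/212 = 33.5% → Team West
Team East wins each lead group but Team West wins overall — the comparison reverses. Team East's leads skew toward cold, which has a lower base rate.

No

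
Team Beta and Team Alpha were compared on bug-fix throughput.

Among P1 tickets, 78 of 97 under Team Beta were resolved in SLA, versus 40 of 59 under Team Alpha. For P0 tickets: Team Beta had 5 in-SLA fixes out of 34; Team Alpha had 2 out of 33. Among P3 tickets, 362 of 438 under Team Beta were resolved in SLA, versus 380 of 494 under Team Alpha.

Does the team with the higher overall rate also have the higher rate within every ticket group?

Yes

P1: Team Beta 78/97 = 80.4%, Team Alpha 40/59 = 67.8% → Team Beta
P0: Team Beta 5/34 = 14.7%, Team Alpha 2/33 = 6.1% → Team Beta
P3: Team Beta 362/438 = 82.6%, Team Alpha 380/494 = 76.9% → Team Beta
Overall: Team Beta 445/569 = 78.2%, Team Alpha 422/586 = 72.0% → Team Beta
Team Beta wins overall and in every ticket group — no reversal.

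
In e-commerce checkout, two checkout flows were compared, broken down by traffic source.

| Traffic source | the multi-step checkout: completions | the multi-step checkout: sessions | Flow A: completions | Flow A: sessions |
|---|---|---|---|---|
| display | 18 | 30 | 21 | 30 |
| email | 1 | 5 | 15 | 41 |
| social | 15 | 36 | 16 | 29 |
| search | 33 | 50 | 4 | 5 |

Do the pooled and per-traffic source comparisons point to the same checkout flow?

No

Display: the multi-step checkout 18/30 = 60.0%, Flow A 21/30 = 70.0% → Flow A
Email: the multi-step checkout 1/5 = 20.0%, Flow A 15/41 = 36.6% → Flow A
Social: the multi-step checkout 15/36 = 41.7%, Flow A 16/29 = 55.2% → Flow A
Search: the multi-step checkout 33/50 = 66.0%, Flow A 4/5 = 80.0% → Flow A
Overall: the multi-step checkout 67/121 = 55.4%, Flow A 56/105 = 53.3% → the multi-step checkout
Flow A wins each traffic group but the multi-step checkout wins overall — the comparison reverses. Flow A's sessions skew toward email, which has a lower base rate.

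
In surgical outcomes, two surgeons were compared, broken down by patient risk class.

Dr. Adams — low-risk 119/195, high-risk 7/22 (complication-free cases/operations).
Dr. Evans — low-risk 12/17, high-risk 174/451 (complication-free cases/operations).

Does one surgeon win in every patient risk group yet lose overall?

Yes

Low-risk: Dr. Adams 119/195 = 61.0%, Dr. Evans 12/17 = 70.6% → Dr. Evans
High-risk: Dr. Adams 7/22 = 31.8%, Dr. Evans 174/451 = 38.6% → Dr. Evans
Overall: Dr. Adams 126/217 = 58.1%, Dr. Evans 186/468 = 39.7% → Dr. Adams
Dr. Evans wins each patient risk group but Dr. Adams wins overall — the comparison reverses. Dr. Evans's operations skew toward high-risk, which has a lower base rate.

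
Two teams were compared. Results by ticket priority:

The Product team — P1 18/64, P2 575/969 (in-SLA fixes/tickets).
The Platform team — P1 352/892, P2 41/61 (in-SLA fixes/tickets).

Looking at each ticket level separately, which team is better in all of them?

P1: the Product team 18/64 = 28.1%, the Platform team 352/892 = 39.5% → the Platform team
P2: the Product team 575/969 = 59.3%, the Platform team 41/61 = 67.2% → the Platform team
The Platform team has the higher rate in both groups.

the Platform team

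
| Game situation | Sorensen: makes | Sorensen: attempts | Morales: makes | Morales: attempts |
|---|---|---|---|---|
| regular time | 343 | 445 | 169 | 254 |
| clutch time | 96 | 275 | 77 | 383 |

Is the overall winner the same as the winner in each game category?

Regular time: Sorensen 343/445 = 77.1%, Morales 169/254 = 66.5% → Sorensen
Clutch time: Sorensen 96/275 = 34.9%, Morales 77/383 = 20.1% → Sorensen
Overall: Sorensen 439/720 = 61.0%, Morales 246/637 = 38.6% → Sorensen
Sorensen wins overall and in every game group — no reversal.

Yes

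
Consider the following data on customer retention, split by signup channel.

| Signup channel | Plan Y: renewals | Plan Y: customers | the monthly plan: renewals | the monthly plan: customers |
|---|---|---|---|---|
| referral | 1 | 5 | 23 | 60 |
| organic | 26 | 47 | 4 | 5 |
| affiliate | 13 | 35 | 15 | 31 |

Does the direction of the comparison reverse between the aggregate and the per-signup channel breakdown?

Yes

Referral: Plan Y 1/5 = 20.0%, the monthly plan 23/60 = 38.3% → the monthly plan
Organic: Plan Y 26/47 = 55.3%, the monthly plan 4/5 = 80.0% → the monthly plan
Affiliate: Plan Y 13/35 = 37.1%, the monthly plan 15/31 = 48.4% → the monthly plan
Overall: Plan Y 40/87 = 46.0%, the monthly plan 42/96 = 43.8% → Plan Y
The monthly plan wins each signup group but Plan Y wins overall — the comparison reverses. The monthly plan's customers skew toward referral, which has a lower base rate.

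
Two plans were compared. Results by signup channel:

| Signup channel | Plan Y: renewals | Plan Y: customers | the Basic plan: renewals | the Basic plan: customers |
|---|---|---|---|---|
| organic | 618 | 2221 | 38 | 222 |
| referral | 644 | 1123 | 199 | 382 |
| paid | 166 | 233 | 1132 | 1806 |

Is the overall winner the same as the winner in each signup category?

Organic: Plan Y 618/2221 = 27.8%, the Basic plan 38/222 = 17.1% → Plan Y
Referral: Plan Y 644/1123 = 57.3%, the Basic plan 199/382 = 52.1% → Plan Y
Paid: Plan Y 166/233 = 71.2%, the Basic plan 1132/1806 = 62.7% → Plan Y
Overall: Plan Y 1428/3577 = 39.9%, the Basic plan 1369/2410 = 56.8% → the Basic plan
Plan Y wins each signup group but the Basic plan wins overall — the comparison reverses. Plan Y's customers skew toward organic, which has a lower base rate.

No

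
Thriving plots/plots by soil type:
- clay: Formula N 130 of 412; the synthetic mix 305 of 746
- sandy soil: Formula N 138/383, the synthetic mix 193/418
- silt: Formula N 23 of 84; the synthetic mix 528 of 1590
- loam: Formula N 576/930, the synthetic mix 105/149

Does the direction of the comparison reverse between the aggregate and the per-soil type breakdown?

Clay: Formula N 130/412 = 31.6%, the synthetic mix 305/746 = 40.9% → the synthetic mix
Sandy soil: Formula N 138/383 = 36.0%, the synthetic mix 193/418 = 46.2% → the synthetic mix
Silt: Formula N 23/84 = 27.4%, the synthetic mix 528/1590 = 33.2% → the synthetic mix
Loam: Formula N 576/930 = 61.9%, the synthetic mix 105/149 = 70.5% → the synthetic mix
Overall: Formula N 867/1809 = 47.9%, the synthetic mix 1131/2903 = 39.0% → Formula N
The synthetic mix wins each soil group but Formula N wins overall — the comparison reverses. The synthetic mix's plots skew toward silt, which has a lower base rate.

Yes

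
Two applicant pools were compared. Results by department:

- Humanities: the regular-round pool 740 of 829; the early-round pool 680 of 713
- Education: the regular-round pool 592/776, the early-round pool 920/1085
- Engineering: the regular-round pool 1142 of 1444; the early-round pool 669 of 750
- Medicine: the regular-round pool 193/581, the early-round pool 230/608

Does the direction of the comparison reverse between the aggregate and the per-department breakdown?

Humanities: the regular-round pool 740/829 = 89.3%, the early-round pool 680/713 = 95.4% → the early-round pool
Education: the regular-round pool 592/776 = 76.3%, the early-round pool 920/1085 = 84.8% → the early-round pool
Engineering: the regular-round pool 1142/1444 = 79.1%, the early-round pool 669/750 = 89.2% → the early-round pool
Medicine: the regular-round pool 193/581 = 33.2%, the early-round pool 230/608 = 37.8% → the early-round pool
Overall: the regular-round pool 2667/3630 = 73.5%, the early-round pool 2499/3156 = 79.2% → the early-round pool
The early-round pool wins overall and in every department group — no reversal.

No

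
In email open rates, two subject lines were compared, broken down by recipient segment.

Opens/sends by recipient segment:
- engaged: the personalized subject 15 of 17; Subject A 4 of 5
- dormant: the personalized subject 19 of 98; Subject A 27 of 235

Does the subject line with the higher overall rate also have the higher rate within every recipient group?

Yes

Engaged: the personalized subject 15/17 = 88.2%, Subject A 4/5 = 80.0% → the personalized subject
Dormant: the personalized subject 19/98 = 19.4%, Subject A 27/235 = 11.5% → the personalized subject
Overall: the personalized subject 34/115 = 29.6%, Subject A 31/240 = 12.9% → the personalized subject
The personalized subject wins overall and in every recipient group — no reversal.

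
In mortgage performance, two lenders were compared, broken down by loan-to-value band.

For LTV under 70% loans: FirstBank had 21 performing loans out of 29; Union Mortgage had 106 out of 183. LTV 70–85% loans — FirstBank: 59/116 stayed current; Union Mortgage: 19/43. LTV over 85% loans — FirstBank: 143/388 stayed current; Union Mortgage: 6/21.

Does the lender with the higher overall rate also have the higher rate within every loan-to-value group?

No

LTV under 70%: FirstBank 21/29 = 72.4%, Union Mortgage 106/183 = 57.9% → FirstBank
LTV 70–85%: FirstBank 59/116 = 50.9%, Union Mortgage 19/43 = 44.2% → FirstBank
LTV over 85%: FirstBank 143/388 = 36.9%, Union Mortgage 6/21 = 28.6% → FirstBank
Overall: FirstBank 223/533 = 41.8%, Union Mortgage 131/247 = 53.0% → Union Mortgage
FirstBank wins each loan-to-value group but Union Mortgage wins overall — the comparison reverses. FirstBank's loans skew toward LTV over 85%, which has a lower base rate.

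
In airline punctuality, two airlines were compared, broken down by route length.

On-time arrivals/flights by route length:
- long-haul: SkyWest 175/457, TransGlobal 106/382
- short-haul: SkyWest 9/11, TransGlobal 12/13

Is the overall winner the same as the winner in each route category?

Long-haul: SkyWest 175/457 = 38.3%, TransGlobal 106/382 = 27.7% → SkyWest
Short-haul: SkyWest 9/11 = 81.8%, TransGlobal 12/13 = 92.3% → TransGlobal
Overall: SkyWest 184/468 = 39.3%, TransGlobal 118/395 = 29.9% → SkyWest
Neither sweeps: SkyWest wins 1 of 2 groups, TransGlobal wins 1. SkyWest wins overall but not every group — no Simpson reversal.

No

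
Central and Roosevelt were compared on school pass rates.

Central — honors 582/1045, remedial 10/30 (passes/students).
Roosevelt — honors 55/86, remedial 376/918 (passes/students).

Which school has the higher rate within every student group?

Honors: Central 582/1045 = 55.7%, Roosevelt 55/86 = 64.0% → Roosevelt
Remedial: Central 10/30 = 33.3%, Roosevelt 376/918 = 41.0% → Roosevelt
Roosevelt has the higher rate in both groups.

Roosevelt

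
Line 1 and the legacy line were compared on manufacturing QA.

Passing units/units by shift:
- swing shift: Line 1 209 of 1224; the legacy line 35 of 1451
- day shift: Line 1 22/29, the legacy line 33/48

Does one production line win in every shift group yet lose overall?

No

Swing shift: Line 1 209/1224 = 17.1%, the legacy line 35/1451 = 2.4% → Line 1
Day shift: Line 1 22/29 = 75.9%, the legacy line 33/48 = 68.8% → Line 1
Overall: Line 1 231/1253 = 18.4%, the legacy line 68/1499 = 4.5% → Line 1
Line 1 wins overall and in every shift group — no reversal.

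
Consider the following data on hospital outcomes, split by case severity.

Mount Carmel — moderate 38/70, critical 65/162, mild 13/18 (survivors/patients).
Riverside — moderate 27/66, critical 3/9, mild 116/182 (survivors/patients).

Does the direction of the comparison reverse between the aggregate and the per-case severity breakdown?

Moderate: Mount Carmel 38/70 = 54.3%, Riverside 27/66 = 40.9% → Mount Carmel
Critical: Mount Carmel 65/162 = 40.1%, Riverside 3/9 = 33.3% → Mount Carmel
Mild: Mount Carmel 13/18 = 72.2%, Riverside 116/182 = 63.7% → Mount Carmel
Overall: Mount Carmel 116/250 = 46.4%, Riverside 146/257 = 56.8% → Riverside
Mount Carmel wins each case group but Riverside wins overall — the comparison reverses. Mount Carmel's patients skew toward critical, which has a lower base rate.

Yes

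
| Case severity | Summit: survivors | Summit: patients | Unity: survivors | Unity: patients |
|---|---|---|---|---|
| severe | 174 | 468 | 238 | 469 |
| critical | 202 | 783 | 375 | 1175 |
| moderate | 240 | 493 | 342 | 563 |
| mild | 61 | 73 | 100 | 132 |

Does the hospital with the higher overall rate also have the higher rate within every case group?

Severe: Summit 174/468 = 37.2%, Unity 238/469 = 50.7% → Unity
Critical: Summit 202/783 = 25.8%, Unity 375/1175 = 31.9% → Unity
Moderate: Summit 240/493 = 48.7%, Unity 342/563 = 60.7% → Unity
Mild: Summit 61/73 = 83.6%, Unity 100/132 = 75.8% → Summit
Overall: Summit 677/1817 = 37.3%, Unity 1055/2339 = 45.1% → Unity
Neither sweeps: Summit wins 1 of 4 groups, Unity wins 3. Unity wins overall but not every group — no Simpson reversal.

No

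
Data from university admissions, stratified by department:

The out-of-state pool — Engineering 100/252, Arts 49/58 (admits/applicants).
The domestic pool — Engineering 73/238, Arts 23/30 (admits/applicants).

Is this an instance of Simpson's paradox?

Engineering: the out-of-state pool 100/252 = 39.7%, the domestic pool 73/238 = 30.7% → the out-of-state pool
Arts: the out-of-state pool 49/58 = 84.5%, the domestic pool 23/30 = 76.7% → the out-of-state pool
Overall: the out-of-state pool 149/310 = 48.1%, the domestic pool 96/268 = 35.8% → the out-of-state pool
The out-of-state pool wins overall and in every department group — no reversal.

No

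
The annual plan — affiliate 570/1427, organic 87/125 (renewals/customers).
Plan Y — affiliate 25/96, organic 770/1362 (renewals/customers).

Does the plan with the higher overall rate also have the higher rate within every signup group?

No

Affiliate: the annual plan 570/1427 = 39.9%, Plan Y 25/96 = 26.0% → the annual plan
Organic: the annual plan 87/125 = 69.6%, Plan Y 770/1362 = 56.5% → the annual plan
Overall: the annual plan 657/1552 = 42.3%, Plan Y 795/1458 = 54.5% → Plan Y
The annual plan wins each signup group but Plan Y wins overall — the comparison reverses. The annual plan's customers skew toward affiliate, which has a lower base rate.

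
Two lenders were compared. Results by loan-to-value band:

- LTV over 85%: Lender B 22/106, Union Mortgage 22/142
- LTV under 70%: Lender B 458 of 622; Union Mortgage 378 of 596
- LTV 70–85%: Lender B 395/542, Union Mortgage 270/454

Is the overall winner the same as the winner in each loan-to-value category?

LTV over 85%: Lender B 22/106 = 20.8%, Union Mortgage 22/142 = 15.5% → Lender B
LTV under 70%: Lender B 458/622 = 73.6%, Union Mortgage 378/596 = 63.4% → Lender B
LTV 70–85%: Lender B 395/542 = 72.9%, Union Mortgage 270/454 = 59.5% → Lender B
Overall: Lender B 875/1270 = 68.9%, Union Mortgage 670/1192 = 56.2% → Lender B
Lender B wins overall and in every loan-to-value group — no reversal.

Yes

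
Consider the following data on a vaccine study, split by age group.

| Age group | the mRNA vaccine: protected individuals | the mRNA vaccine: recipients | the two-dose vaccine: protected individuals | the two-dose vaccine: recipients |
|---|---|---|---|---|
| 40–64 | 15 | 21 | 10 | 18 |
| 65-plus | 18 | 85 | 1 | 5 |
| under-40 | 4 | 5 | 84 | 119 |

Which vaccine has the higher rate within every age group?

the mRNA vaccine

40–64: the mRNA vaccine 15/21 = 71.4%, the two-dose vaccine 10/18 = 55.6% → the mRNA vaccine
65-plus: the mRNA vaccine 18/85 = 21.2%, the two-dose vaccine 1/5 = 20.0% → the mRNA vaccine
Under-40: the mRNA vaccine 4/5 = 80.0%, the two-dose vaccine 84/119 = 70.6% → the mRNA vaccine
The mRNA vaccine has the higher rate in all 3 groups.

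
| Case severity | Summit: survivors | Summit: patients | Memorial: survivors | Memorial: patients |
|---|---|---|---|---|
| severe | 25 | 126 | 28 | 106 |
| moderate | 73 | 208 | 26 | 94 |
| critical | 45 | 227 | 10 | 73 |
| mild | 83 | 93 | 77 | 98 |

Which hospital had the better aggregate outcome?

Memorial

Severe: Summit 25/126 = 19.8%, Memorial 28/106 = 26.4% → Memorial
Moderate: Summit 73/208 = 35.1%, Memorial 26/94 = 27.7% → Summit
Critical: Summit 45/227 = 19.8%, Memorial 10/73 = 13.7% → Summit
Mild: Summit 83/93 = 89.2%, Memorial 77/98 = 78.6% → Summit
Overall: Summit 226/654 = 34.6%, Memorial 141/371 = 38.0% → Memorial
(Neither sweeps every case group, but Memorial has the higher pooled rate.)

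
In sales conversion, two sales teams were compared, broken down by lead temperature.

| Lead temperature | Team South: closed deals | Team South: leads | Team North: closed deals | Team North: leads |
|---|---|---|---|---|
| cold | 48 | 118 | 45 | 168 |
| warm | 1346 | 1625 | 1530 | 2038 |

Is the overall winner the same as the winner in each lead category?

Yes

Cold: Team South 48/118 = 40.7%, Team North 45/168 = 26.8% → Team South
Warm: Team South 1346/1625 = 82.8%, Team North 1530/2038 = 75.1% → Team South
Overall: Team South 1394/1743 = 80.0%, Team North 1575/2206 = 71.4% → Team South
Team South wins overall and in every lead group — no reversal.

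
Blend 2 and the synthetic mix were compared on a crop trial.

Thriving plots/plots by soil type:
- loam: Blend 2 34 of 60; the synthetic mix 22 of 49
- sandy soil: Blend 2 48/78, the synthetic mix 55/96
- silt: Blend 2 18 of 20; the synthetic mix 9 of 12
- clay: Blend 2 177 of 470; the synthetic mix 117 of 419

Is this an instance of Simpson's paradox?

No

Loam: Blend 2 34/60 = 56.7%, the synthetic mix 22/49 = 44.9% → Blend 2
Sandy soil: Blend 2 48/78 = 61.5%, the synthetic mix 55/96 = 57.3% → Blend 2
Silt: Blend 2 18/20 = 90.0%, the synthetic mix 9/12 = 75.0% → Blend 2
Clay: Blend 2 177/470 = 37.7%, the synthetic mix 117/419 = 27.9% → Blend 2
Overall: Blend 2 277/628 = 44.1%, the synthetic mix 203/576 = 35.2% → Blend 2
Blend 2 wins overall and in every soil group — no reversal.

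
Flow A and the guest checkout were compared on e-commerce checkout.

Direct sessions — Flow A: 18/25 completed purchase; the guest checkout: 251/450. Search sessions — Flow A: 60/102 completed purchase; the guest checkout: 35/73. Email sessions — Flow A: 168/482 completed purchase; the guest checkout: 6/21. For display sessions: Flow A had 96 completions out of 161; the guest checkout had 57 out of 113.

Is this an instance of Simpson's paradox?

Direct: Flow A 18/25 = 72.0%, the guest checkout 251/450 = 55.8% → Flow A
Search: Flow A 60/102 = 58.8%, the guest checkout 35/73 = 47.9% → Flow A
Email: Flow A 168/482 = 34.9%, the guest checkout 6/21 = 28.6% → Flow A
Display: Flow A 96/161 = 59.6%, the guest checkout 57/113 = 50.4% → Flow A
Overall: Flow A 342/770 = 44.4%, the guest checkout 349/657 = 53.1% → the guest checkout
Flow A wins each traffic group but the guest checkout wins overall — the comparison reverses. Flow A's sessions skew toward email, which has a lower base rate.

Yes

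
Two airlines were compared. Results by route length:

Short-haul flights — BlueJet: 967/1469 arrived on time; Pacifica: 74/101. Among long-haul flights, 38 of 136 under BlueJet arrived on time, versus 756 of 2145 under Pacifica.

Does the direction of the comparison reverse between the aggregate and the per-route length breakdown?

Short-haul: BlueJet 967/1469 = 65.8%, Pacifica 74/101 = 73.3% → Pacifica
Long-haul: BlueJet 38/136 = 27.9%, Pacifica 756/2145 = 35.2% → Pacifica
Overall: BlueJet 1005/1605 = 62.6%, Pacifica 830/2246 = 37.0% → BlueJet
Pacifica wins each route group but BlueJet wins overall — the comparison reverses. Pacifica's flights skew toward long-haul, which has a lower base rate.

Yes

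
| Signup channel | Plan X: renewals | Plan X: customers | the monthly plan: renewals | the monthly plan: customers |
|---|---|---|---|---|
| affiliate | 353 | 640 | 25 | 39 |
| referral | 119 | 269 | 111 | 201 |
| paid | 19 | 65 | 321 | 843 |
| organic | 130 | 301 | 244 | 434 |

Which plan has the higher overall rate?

Affiliate: Plan X 353/640 = 55.2%, the monthly plan 25/39 = 64.1% → the monthly plan
Referral: Plan X 119/269 = 44.2%, the monthly plan 111/201 = 55.2% → the monthly plan
Paid: Plan X 19/65 = 29.2%, the monthly plan 321/843 = 38.1% → the monthly plan
Organic: Plan X 130/301 = 43.2%, the monthly plan 244/434 = 56.2% → the monthly plan
Overall: Plan X 621/1275 = 48.7%, the monthly plan 701/1517 = 46.2% → Plan X
(The monthly plan wins every signup group but Plan X wins overall — the monthly plan's customers skew toward the low-rate paid group.)

Plan X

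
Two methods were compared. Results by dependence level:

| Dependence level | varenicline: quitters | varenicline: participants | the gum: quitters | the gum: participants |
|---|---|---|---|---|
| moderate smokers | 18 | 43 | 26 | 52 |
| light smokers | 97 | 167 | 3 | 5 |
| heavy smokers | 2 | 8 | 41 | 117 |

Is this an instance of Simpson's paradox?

Moderate smokers: varenicline 18/43 = 41.9%, the gum 26/52 = 50.0% → the gum
Light smokers: varenicline 97/167 = 58.1%, the gum 3/5 = 60.0% → the gum
Heavy smokers: varenicline 2/8 = 25.0%, the gum 41/117 = 35.0% → the gum
Overall: varenicline 117/218 = 53.7%, the gum 70/174 = 40.2% → varenicline
The gum wins each dependence group but varenicline wins overall — the comparison reverses. The gum's participants skew toward heavy smokers, which has a lower base rate.

Yes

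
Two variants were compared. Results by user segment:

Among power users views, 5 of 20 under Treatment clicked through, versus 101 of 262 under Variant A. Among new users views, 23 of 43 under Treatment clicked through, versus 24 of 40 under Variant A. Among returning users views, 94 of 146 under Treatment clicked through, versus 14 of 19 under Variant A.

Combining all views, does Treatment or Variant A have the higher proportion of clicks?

Power users: Treatment 5/20 = 25.0%, Variant A 101/262 = 38.5% → Variant A
New users: Treatment 23/43 = 53.5%, Variant A 24/40 = 60.0% → Variant A
Returning users: Treatment 94/146 = 64.4%, Variant A 14/19 = 73.7% → Variant A
Overall: Treatment 122/209 = 58.4%, Variant A 139/321 = 43.3% → Treatment
(Variant A wins every user group but Treatment wins overall — Variant A's views skew toward the low-rate power users group.)

Treatment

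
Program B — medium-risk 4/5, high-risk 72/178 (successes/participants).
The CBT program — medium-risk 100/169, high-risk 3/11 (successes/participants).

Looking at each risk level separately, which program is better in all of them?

Program B

Medium-risk: Program B 4/5 = 80.0%, the CBT program 100/169 = 59.2% → Program B
High-risk: Program B 72/178 = 40.4%, the CBT program 3/11 = 27.3% → Program B
Program B has the higher rate in both groups.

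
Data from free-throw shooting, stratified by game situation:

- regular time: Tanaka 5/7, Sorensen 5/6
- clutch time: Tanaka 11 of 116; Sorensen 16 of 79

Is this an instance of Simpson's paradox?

Regular time: Tanaka 5/7 = 71.4%, Sorensen 5/6 = 83.3% → Sorensen
Clutch time: Tanaka 11/116 = 9.5%, Sorensen 16/79 = 20.3% → Sorensen
Overall: Tanaka 16/123 = 13.0%, Sorensen 21/85 = 24.7% → Sorensen
Sorensen wins overall and in every game group — no reversal.

No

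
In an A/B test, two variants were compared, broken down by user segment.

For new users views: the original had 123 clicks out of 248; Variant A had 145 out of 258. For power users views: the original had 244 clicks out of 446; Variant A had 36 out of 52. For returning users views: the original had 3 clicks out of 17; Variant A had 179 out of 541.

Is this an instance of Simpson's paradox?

Yes

New users: the original 123/248 = 49.6%, Variant A 145/258 = 56.2% → Variant A
Power users: the original 244/446 = 54.7%, Variant A 36/52 = 69.2% → Variant A
Returning users: the original 3/17 = 17.6%, Variant A 179/541 = 33.1% → Variant A
Overall: the original 370/711 = 52.0%, Variant A 360/851 = 42.3% → the original
Variant A wins each user group but the original wins overall — the comparison reverses. Variant A's views skew toward returning users, which has a lower base rate.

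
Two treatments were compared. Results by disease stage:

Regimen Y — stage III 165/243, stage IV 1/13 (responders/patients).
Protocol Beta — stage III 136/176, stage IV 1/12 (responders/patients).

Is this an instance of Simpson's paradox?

Stage III: Regimen Y 165/243 = 67.9%, Protocol Beta 136/176 = 77.3% → Protocol Beta
Stage IV: Regimen Y 1/13 = 7.7%, Protocol Beta 1/12 = 8.3% → Protocol Beta
Overall: Regimen Y 166/256 = 64.8%, Protocol Beta 137/188 = 72.9% → Protocol Beta
Protocol Beta wins overall and in every disease group — no reversal.

No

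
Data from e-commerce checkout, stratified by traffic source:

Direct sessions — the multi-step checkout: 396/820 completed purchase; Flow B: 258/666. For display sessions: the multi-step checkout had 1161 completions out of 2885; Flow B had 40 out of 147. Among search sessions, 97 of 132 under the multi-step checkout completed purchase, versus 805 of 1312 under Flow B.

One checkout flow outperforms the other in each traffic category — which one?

Direct: the multi-step checkout 396/820 = 48.3%, Flow B 258/666 = 38.7% → the multi-step checkout
Display: the multi-step checkout 1161/2885 = 40.2%, Flow B 40/147 = 27.2% → the multi-step checkout
Search: the multi-step checkout 97/132 = 73.5%, Flow B 805/1312 = 61.4% → the multi-step checkout
The multi-step checkout has the higher rate in all 3 groups.

the multi-step checkout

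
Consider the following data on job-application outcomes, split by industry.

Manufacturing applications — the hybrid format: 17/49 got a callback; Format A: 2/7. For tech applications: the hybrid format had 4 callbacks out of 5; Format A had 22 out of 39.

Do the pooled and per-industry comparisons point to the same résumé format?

Manufacturing: the hybrid format 17/49 = 34.7%, Format A 2/7 = 28.6% → the hybrid format
Tech: the hybrid format 4/5 = 80.0%, Format A 22/39 = 56.4% → the hybrid format
Overall: the hybrid format 21/54 = 38.9%, Format A 24/46 = 52.2% → Format A
The hybrid format wins each industry group but Format A wins overall — the comparison reverses. The hybrid format's applications skew toward manufacturing, which has a lower base rate.

No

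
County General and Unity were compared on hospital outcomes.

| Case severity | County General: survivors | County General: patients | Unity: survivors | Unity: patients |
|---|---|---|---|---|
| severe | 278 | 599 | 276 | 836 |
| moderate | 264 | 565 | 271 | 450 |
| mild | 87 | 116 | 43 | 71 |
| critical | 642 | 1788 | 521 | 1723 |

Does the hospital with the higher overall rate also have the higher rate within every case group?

Severe: County General 278/599 = 46.4%, Unity 276/836 = 33.0% → County General
Moderate: County General 264/565 = 46.7%, Unity 271/450 = 60.2% → Unity
Mild: County General 87/116 = 75.0%, Unity 43/71 = 60.6% → County General
Critical: County General 642/1788 = 35.9%, Unity 521/1723 = 30.2% → County General
Overall: County General 1271/3068 = 41.4%, Unity 1111/3080 = 36.1% → County General
Neither sweeps: County General wins 3 of 4 groups, Unity wins 1. County General wins overall but not every group — no Simpson reversal.

No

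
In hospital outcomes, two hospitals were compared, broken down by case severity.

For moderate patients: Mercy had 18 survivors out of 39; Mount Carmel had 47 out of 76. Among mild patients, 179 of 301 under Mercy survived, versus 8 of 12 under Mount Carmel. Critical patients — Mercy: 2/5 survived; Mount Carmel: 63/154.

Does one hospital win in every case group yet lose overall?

Moderate: Mercy 18/39 = 46.2%, Mount Carmel 47/76 = 61.8% → Mount Carmel
Mild: Mercy 179/301 = 59.5%, Mount Carmel 8/12 = 66.7% → Mount Carmel
Critical: Mercy 2/5 = 40.0%, Mount Carmel 63/154 = 40.9% → Mount Carmel
Overall: Mercy 199/345 = 57.7%, Mount Carmel 118/242 = 48.8% → Mercy
Mount Carmel wins each case group but Mercy wins overall — the comparison reverses. Mount Carmel's patients skew toward critical, which has a lower base rate.

Yes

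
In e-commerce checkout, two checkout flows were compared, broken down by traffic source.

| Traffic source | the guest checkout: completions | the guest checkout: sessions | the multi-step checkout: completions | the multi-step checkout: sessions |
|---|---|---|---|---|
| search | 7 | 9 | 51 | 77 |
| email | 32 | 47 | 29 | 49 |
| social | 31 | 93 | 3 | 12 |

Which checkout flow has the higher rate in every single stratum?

Search: the guest checkout 7/9 = 77.8%, the multi-step checkout 51/77 = 66.2% → the guest checkout
Email: the guest checkout 32/47 = 68.1%, the multi-step checkout 29/49 = 59.2% → the guest checkout
Social: the guest checkout 31/93 = 33.3%, the multi-step checkout 3/12 = 25.0% → the guest checkout
The guest checkout has the higher rate in all 3 groups.

the guest checkout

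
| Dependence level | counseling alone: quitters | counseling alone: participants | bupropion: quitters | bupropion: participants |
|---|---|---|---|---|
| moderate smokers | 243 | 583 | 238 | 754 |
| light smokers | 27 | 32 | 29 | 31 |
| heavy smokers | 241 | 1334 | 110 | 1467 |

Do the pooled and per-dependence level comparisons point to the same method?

No

Moderate smokers: counseling alone 243/583 = 41.7%, bupropion 238/754 = 31.6% → counseling alone
Light smokers: counseling alone 27/32 = 84.4%, bupropion 29/31 = 93.5% → bupropion
Heavy smokers: counseling alone 241/1334 = 18.1%, bupropion 110/1467 = 7.5% → counseling alone
Overall: counseling alone 511/1949 = 26.2%, bupropion 377/2252 = 16.7% → counseling alone
Neither sweeps: counseling alone wins 2 of 3 groups, bupropion wins 1. Counseling alone wins overall but not every group — no Simpson reversal.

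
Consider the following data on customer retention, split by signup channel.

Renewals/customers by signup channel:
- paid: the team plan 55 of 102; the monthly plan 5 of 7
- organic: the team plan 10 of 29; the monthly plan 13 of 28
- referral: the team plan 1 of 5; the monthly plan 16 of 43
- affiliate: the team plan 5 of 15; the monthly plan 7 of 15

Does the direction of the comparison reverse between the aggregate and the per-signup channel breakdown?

Paid: the team plan 55/102 = 53.9%, the monthly plan 5/7 = 71.4% → the monthly plan
Organic: the team plan 10/29 = 34.5%, the monthly plan 13/28 = 46.4% → the monthly plan
Referral: the team plan 1/5 = 20.0%, the monthly plan 16/43 = 37.2% → the monthly plan
Affiliate: the team plan 5/15 = 33.3%, the monthly plan 7/15 = 46.7% → the monthly plan
Overall: the team plan 71/151 = 47.0%, the monthly plan 41/93 = 44.1% → the team plan
The monthly plan wins each signup group but the team plan wins overall — the comparison reverses. The monthly plan's customers skew toward referral, which has a lower base rate.

Yes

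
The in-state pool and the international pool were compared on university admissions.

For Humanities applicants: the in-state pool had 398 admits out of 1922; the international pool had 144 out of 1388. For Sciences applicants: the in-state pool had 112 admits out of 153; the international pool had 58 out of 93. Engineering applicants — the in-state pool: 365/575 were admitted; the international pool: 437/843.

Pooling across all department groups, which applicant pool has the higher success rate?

the in-state pool

Humanities: the in-state pool 398/1922 = 20.7%, the international pool 144/1388 = 10.4% → the in-state pool
Sciences: the in-state pool 112/153 = 73.2%, the international pool 58/93 = 62.4% → the in-state pool
Engineering: the in-state pool 365/575 = 63.5%, the international pool 437/843 = 51.8% → the in-state pool
Overall: the in-state pool 875/2650 = 33.0%, the international pool 639/2324 = 27.5% → the in-state pool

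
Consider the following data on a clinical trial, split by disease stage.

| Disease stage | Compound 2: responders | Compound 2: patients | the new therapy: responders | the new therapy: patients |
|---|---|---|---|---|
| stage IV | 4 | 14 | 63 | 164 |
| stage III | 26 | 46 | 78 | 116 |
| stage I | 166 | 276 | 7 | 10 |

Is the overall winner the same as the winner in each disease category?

No

Stage IV: Compound 2 4/14 = 28.6%, the new therapy 63/164 = 38.4% → the new therapy
Stage III: Compound 2 26/46 = 56.5%, the new therapy 78/116 = 67.2% → the new therapy
Stage I: Compound 2 166/276 = 60.1%, the new therapy 7/10 = 70.0% → the new therapy
Overall: Compound 2 196/336 = 58.3%, the new therapy 148/290 = 51.0% → Compound 2
The new therapy wins each disease group but Compound 2 wins overall — the comparison reverses. The new therapy's patients skew toward stage IV, which has a lower base rate.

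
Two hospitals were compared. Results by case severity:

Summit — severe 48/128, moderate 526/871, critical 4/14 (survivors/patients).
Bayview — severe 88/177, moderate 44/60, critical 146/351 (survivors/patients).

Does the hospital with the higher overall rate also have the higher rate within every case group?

No

Severe: Summit 48/128 = 37.5%, Bayview 88/177 = 49.7% → Bayview
Moderate: Summit 526/871 = 60.4%, Bayview 44/60 = 73.3% → Bayview
Critical: Summit 4/14 = 28.6%, Bayview 146/351 = 41.6% → Bayview
Overall: Summit 578/1013 = 57.1%, Bayview 278/588 = 47.3% → Summit
Bayview wins each case group but Summit wins overall — the comparison reverses. Bayview's patients skew toward critical, which has a lower base rate.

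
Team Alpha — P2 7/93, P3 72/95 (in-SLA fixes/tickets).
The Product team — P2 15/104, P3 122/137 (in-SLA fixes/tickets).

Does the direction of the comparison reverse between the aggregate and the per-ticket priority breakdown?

P2: Team Alpha 7/93 = 7.5%, the Product team 15/104 = 14.4% → the Product team
P3: Team Alpha 72/95 = 75.8%, the Product team 122/137 = 89.1% → the Product team
Overall: Team Alpha 79/188 = 42.0%, the Product team 137/241 = 56.8% → the Product team
The Product team wins overall and in every ticket group — no reversal.

No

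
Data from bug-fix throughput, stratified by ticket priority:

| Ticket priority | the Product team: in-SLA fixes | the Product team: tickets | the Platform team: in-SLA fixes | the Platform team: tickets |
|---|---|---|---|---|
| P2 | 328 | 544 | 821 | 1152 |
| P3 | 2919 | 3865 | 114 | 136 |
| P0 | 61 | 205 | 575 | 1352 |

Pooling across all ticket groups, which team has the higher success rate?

P2: the Product team 328/544 = 60.3%, the Platform team 821/1152 = 71.3% → the Platform team
P3: the Product team 2919/3865 = 75.5%, the Platform team 114/136 = 83.8% → the Platform team
P0: the Product team 61/205 = 29.8%, the Platform team 575/1352 = 42.5% → the Platform team
Overall: the Product team 3308/4614 = 71.7%, the Platform team 1510/2640 = 57.2% → the Product team
(The Platform team wins every ticket group but the Product team wins overall — the Platform team's tickets skew toward the low-rate P0 group.)

the Product team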